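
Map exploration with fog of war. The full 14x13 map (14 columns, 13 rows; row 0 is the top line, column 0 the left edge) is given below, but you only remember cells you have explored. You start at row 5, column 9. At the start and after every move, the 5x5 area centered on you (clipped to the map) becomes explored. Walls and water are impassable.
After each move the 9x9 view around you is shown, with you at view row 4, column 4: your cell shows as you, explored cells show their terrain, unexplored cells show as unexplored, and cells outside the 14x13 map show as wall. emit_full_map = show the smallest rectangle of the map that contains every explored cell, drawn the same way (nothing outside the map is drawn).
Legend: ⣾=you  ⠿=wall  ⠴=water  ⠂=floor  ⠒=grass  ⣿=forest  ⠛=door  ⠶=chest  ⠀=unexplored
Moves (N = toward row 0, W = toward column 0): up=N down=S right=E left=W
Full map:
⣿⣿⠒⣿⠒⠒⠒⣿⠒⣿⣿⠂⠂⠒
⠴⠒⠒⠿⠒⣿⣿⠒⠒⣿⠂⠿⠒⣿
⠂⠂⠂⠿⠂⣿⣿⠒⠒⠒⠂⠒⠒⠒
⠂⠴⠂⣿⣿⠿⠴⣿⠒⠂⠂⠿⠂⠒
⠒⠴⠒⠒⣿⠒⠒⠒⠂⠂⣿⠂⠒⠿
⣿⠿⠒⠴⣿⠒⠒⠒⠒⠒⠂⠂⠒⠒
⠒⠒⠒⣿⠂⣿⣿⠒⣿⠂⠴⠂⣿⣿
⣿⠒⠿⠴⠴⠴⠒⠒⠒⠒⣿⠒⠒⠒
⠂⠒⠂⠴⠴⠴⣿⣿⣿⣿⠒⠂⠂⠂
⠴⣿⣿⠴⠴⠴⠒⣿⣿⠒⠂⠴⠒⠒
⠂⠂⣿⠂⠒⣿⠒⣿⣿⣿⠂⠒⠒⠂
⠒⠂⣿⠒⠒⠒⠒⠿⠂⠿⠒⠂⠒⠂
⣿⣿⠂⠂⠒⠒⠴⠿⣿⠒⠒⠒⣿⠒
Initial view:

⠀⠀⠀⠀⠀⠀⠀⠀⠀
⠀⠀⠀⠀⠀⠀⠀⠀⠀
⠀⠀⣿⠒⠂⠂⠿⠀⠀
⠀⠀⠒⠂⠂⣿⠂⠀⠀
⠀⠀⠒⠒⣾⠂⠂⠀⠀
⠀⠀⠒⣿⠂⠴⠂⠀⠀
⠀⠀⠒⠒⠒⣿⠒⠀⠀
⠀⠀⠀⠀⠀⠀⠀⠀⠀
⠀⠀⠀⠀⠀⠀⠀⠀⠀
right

⠀⠀⠀⠀⠀⠀⠀⠀⠿
⠀⠀⠀⠀⠀⠀⠀⠀⠿
⠀⣿⠒⠂⠂⠿⠂⠀⠿
⠀⠒⠂⠂⣿⠂⠒⠀⠿
⠀⠒⠒⠒⣾⠂⠒⠀⠿
⠀⠒⣿⠂⠴⠂⣿⠀⠿
⠀⠒⠒⠒⣿⠒⠒⠀⠿
⠀⠀⠀⠀⠀⠀⠀⠀⠿
⠀⠀⠀⠀⠀⠀⠀⠀⠿

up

⠀⠀⠀⠀⠀⠀⠀⠀⠿
⠀⠀⠀⠀⠀⠀⠀⠀⠿
⠀⠀⠒⠒⠂⠒⠒⠀⠿
⠀⣿⠒⠂⠂⠿⠂⠀⠿
⠀⠒⠂⠂⣾⠂⠒⠀⠿
⠀⠒⠒⠒⠂⠂⠒⠀⠿
⠀⠒⣿⠂⠴⠂⣿⠀⠿
⠀⠒⠒⠒⣿⠒⠒⠀⠿
⠀⠀⠀⠀⠀⠀⠀⠀⠿

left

⠀⠀⠀⠀⠀⠀⠀⠀⠀
⠀⠀⠀⠀⠀⠀⠀⠀⠀
⠀⠀⠒⠒⠒⠂⠒⠒⠀
⠀⠀⣿⠒⠂⠂⠿⠂⠀
⠀⠀⠒⠂⣾⣿⠂⠒⠀
⠀⠀⠒⠒⠒⠂⠂⠒⠀
⠀⠀⠒⣿⠂⠴⠂⣿⠀
⠀⠀⠒⠒⠒⣿⠒⠒⠀
⠀⠀⠀⠀⠀⠀⠀⠀⠀

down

⠀⠀⠀⠀⠀⠀⠀⠀⠀
⠀⠀⠒⠒⠒⠂⠒⠒⠀
⠀⠀⣿⠒⠂⠂⠿⠂⠀
⠀⠀⠒⠂⠂⣿⠂⠒⠀
⠀⠀⠒⠒⣾⠂⠂⠒⠀
⠀⠀⠒⣿⠂⠴⠂⣿⠀
⠀⠀⠒⠒⠒⣿⠒⠒⠀
⠀⠀⠀⠀⠀⠀⠀⠀⠀
⠀⠀⠀⠀⠀⠀⠀⠀⠀

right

⠀⠀⠀⠀⠀⠀⠀⠀⠿
⠀⠒⠒⠒⠂⠒⠒⠀⠿
⠀⣿⠒⠂⠂⠿⠂⠀⠿
⠀⠒⠂⠂⣿⠂⠒⠀⠿
⠀⠒⠒⠒⣾⠂⠒⠀⠿
⠀⠒⣿⠂⠴⠂⣿⠀⠿
⠀⠒⠒⠒⣿⠒⠒⠀⠿
⠀⠀⠀⠀⠀⠀⠀⠀⠿
⠀⠀⠀⠀⠀⠀⠀⠀⠿

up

⠀⠀⠀⠀⠀⠀⠀⠀⠿
⠀⠀⠀⠀⠀⠀⠀⠀⠿
⠀⠒⠒⠒⠂⠒⠒⠀⠿
⠀⣿⠒⠂⠂⠿⠂⠀⠿
⠀⠒⠂⠂⣾⠂⠒⠀⠿
⠀⠒⠒⠒⠂⠂⠒⠀⠿
⠀⠒⣿⠂⠴⠂⣿⠀⠿
⠀⠒⠒⠒⣿⠒⠒⠀⠿
⠀⠀⠀⠀⠀⠀⠀⠀⠿

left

⠀⠀⠀⠀⠀⠀⠀⠀⠀
⠀⠀⠀⠀⠀⠀⠀⠀⠀
⠀⠀⠒⠒⠒⠂⠒⠒⠀
⠀⠀⣿⠒⠂⠂⠿⠂⠀
⠀⠀⠒⠂⣾⣿⠂⠒⠀
⠀⠀⠒⠒⠒⠂⠂⠒⠀
⠀⠀⠒⣿⠂⠴⠂⣿⠀
⠀⠀⠒⠒⠒⣿⠒⠒⠀
⠀⠀⠀⠀⠀⠀⠀⠀⠀

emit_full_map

⠒⠒⠒⠂⠒⠒
⣿⠒⠂⠂⠿⠂
⠒⠂⣾⣿⠂⠒
⠒⠒⠒⠂⠂⠒
⠒⣿⠂⠴⠂⣿
⠒⠒⠒⣿⠒⠒

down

⠀⠀⠀⠀⠀⠀⠀⠀⠀
⠀⠀⠒⠒⠒⠂⠒⠒⠀
⠀⠀⣿⠒⠂⠂⠿⠂⠀
⠀⠀⠒⠂⠂⣿⠂⠒⠀
⠀⠀⠒⠒⣾⠂⠂⠒⠀
⠀⠀⠒⣿⠂⠴⠂⣿⠀
⠀⠀⠒⠒⠒⣿⠒⠒⠀
⠀⠀⠀⠀⠀⠀⠀⠀⠀
⠀⠀⠀⠀⠀⠀⠀⠀⠀


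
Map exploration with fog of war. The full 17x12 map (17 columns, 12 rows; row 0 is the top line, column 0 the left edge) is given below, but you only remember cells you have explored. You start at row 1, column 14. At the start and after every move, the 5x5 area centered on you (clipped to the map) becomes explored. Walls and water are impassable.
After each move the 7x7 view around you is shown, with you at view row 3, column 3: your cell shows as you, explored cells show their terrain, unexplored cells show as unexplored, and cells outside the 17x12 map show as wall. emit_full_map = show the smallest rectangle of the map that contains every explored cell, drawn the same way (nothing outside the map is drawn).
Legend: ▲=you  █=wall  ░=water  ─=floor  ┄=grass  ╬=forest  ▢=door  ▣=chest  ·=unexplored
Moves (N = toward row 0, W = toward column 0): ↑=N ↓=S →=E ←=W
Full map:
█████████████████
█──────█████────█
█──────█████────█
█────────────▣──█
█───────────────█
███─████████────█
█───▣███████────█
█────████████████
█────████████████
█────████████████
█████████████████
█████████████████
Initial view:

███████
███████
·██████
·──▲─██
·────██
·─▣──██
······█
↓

███████
·██████
·────██
·──▲─██
·─▣──██
·────██
······█

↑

███████
███████
·██████
·──▲─██
·────██
·─▣──██
·────██

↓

███████
·██████
·────██
·──▲─██
·─▣──██
·────██
······█

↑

███████
███████
·██████
·──▲─██
·────██
·─▣──██
·────██


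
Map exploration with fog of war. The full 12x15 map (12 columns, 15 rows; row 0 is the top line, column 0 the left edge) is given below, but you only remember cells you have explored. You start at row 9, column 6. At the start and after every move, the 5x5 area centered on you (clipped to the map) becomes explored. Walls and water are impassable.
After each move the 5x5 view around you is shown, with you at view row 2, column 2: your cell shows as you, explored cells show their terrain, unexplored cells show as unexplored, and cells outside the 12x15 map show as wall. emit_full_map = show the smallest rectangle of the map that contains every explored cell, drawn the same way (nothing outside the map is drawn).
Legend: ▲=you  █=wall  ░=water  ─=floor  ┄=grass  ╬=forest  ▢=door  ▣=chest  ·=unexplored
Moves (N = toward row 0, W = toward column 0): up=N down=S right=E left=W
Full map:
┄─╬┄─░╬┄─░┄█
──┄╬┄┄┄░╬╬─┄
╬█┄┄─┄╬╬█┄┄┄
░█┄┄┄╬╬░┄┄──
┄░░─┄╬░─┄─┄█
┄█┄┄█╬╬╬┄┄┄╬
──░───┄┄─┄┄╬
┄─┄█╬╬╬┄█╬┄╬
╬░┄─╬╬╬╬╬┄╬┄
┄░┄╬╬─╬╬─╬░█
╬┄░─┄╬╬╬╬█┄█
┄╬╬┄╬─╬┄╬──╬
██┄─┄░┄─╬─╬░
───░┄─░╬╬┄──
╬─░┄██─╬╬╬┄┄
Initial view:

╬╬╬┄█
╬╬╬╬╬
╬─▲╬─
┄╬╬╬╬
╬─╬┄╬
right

╬╬┄█╬
╬╬╬╬┄
─╬▲─╬
╬╬╬╬█
─╬┄╬─

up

─┄┄─┄
╬╬┄█╬
╬╬▲╬┄
─╬╬─╬
╬╬╬╬█

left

──┄┄─
╬╬╬┄█
╬╬▲╬╬
╬─╬╬─
┄╬╬╬╬

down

╬╬╬┄█
╬╬╬╬╬
╬─▲╬─
┄╬╬╬╬
╬─╬┄╬

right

╬╬┄█╬
╬╬╬╬┄
─╬▲─╬
╬╬╬╬█
─╬┄╬─

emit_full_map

──┄┄─┄
╬╬╬┄█╬
╬╬╬╬╬┄
╬─╬▲─╬
┄╬╬╬╬█
╬─╬┄╬─

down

╬╬╬╬┄
─╬╬─╬
╬╬▲╬█
─╬┄╬─
░┄─╬─


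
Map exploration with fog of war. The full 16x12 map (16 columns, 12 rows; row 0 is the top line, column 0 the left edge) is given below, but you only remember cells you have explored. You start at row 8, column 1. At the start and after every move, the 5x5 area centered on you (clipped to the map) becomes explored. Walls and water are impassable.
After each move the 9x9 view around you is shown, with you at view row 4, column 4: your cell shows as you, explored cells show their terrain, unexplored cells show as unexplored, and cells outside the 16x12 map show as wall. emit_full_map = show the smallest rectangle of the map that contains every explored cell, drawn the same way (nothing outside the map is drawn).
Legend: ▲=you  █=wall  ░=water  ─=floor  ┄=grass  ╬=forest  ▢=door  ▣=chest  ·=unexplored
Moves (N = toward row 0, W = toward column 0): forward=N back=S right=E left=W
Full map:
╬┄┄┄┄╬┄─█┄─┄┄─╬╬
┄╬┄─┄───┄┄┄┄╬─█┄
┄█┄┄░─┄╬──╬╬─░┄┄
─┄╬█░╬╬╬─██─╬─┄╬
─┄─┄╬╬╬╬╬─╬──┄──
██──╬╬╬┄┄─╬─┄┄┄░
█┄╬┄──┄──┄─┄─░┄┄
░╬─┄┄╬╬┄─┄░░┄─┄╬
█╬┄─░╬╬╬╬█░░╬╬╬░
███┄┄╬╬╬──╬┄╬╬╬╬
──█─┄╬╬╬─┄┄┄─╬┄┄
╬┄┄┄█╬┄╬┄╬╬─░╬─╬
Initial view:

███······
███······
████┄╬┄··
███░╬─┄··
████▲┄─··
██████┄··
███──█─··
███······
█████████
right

██·······
██·······
███┄╬┄─··
██░╬─┄┄··
███╬▲─░··
█████┄┄··
██──█─┄··
██·······
█████████

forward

██·······
██·······
████──╬··
███┄╬┄─··
██░╬▲┄┄··
███╬┄─░··
█████┄┄··
██──█─┄··
██·······

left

███······
███······
█████──╬·
████┄╬┄─·
███░▲─┄┄·
████╬┄─░·
██████┄┄·
███──█─┄·
███······

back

███······
█████──╬·
████┄╬┄─·
███░╬─┄┄·
████▲┄─░·
██████┄┄·
███──█─┄·
███······
█████████

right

██·······
████──╬··
███┄╬┄─··
██░╬─┄┄··
███╬▲─░··
█████┄┄··
██──█─┄··
██·······
█████████

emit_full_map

██──╬
█┄╬┄─
░╬─┄┄
█╬▲─░
███┄┄
──█─┄

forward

██·······
██·······
████──╬··
███┄╬┄─··
██░╬▲┄┄··
███╬┄─░··
█████┄┄··
██──█─┄··
██·······

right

█········
█········
███──╬╬··
██┄╬┄──··
█░╬─▲┄╬··
██╬┄─░╬··
████┄┄╬··
█──█─┄···
█········

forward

█········
█········
█·┄─┄╬╬··
███──╬╬··
██┄╬▲──··
█░╬─┄┄╬··
██╬┄─░╬··
████┄┄╬··
█──█─┄···

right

·········
·········
·┄─┄╬╬╬··
██──╬╬╬··
█┄╬┄▲─┄··
░╬─┄┄╬╬··
█╬┄─░╬╬··
███┄┄╬···
──█─┄····

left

█········
█········
█·┄─┄╬╬╬·
███──╬╬╬·
██┄╬▲──┄·
█░╬─┄┄╬╬·
██╬┄─░╬╬·
████┄┄╬··
█──█─┄···

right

·········
·········
·┄─┄╬╬╬··
██──╬╬╬··
█┄╬┄▲─┄··
░╬─┄┄╬╬··
█╬┄─░╬╬··
███┄┄╬···
──█─┄····

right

·········
·········
┄─┄╬╬╬╬··
█──╬╬╬┄··
┄╬┄─▲┄─··
╬─┄┄╬╬┄··
╬┄─░╬╬╬··
██┄┄╬····
─█─┄·····

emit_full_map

·┄─┄╬╬╬╬
██──╬╬╬┄
█┄╬┄─▲┄─
░╬─┄┄╬╬┄
█╬┄─░╬╬╬
███┄┄╬··
──█─┄···

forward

·········
·········
··█░╬╬╬··
┄─┄╬╬╬╬··
█──╬▲╬┄··
┄╬┄──┄─··
╬─┄┄╬╬┄··
╬┄─░╬╬╬··
██┄┄╬····

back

·········
··█░╬╬╬··
┄─┄╬╬╬╬··
█──╬╬╬┄··
┄╬┄─▲┄─··
╬─┄┄╬╬┄··
╬┄─░╬╬╬··
██┄┄╬····
─█─┄·····

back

··█░╬╬╬··
┄─┄╬╬╬╬··
█──╬╬╬┄··
┄╬┄──┄─··
╬─┄┄▲╬┄··
╬┄─░╬╬╬··
██┄┄╬╬╬··
─█─┄·····
·········

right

·█░╬╬╬···
─┄╬╬╬╬···
──╬╬╬┄┄··
╬┄──┄──··
─┄┄╬▲┄─··
┄─░╬╬╬╬··
█┄┄╬╬╬─··
█─┄······
·········

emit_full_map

···█░╬╬╬·
·┄─┄╬╬╬╬·
██──╬╬╬┄┄
█┄╬┄──┄──
░╬─┄┄╬▲┄─
█╬┄─░╬╬╬╬
███┄┄╬╬╬─
──█─┄····


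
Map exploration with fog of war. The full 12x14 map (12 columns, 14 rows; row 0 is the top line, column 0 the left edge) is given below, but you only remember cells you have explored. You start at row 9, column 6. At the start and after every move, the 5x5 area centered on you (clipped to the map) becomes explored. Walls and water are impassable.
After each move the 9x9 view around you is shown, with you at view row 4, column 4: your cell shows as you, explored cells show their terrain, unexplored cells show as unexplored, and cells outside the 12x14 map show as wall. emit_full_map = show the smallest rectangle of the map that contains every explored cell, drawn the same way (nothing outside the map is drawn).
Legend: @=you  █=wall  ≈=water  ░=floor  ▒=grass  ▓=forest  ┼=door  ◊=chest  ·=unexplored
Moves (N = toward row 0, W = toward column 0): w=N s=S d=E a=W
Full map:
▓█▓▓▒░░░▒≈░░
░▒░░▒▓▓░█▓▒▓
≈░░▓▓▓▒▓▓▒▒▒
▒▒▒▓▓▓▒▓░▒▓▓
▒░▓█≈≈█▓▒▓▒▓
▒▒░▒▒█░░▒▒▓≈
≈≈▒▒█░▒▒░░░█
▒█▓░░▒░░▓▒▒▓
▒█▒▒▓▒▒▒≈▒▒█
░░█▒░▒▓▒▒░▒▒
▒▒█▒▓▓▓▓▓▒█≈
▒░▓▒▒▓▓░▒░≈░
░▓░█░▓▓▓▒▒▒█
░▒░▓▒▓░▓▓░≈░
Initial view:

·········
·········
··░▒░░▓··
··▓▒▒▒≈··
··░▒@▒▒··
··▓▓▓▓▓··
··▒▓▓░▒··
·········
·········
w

·········
·········
··█░▒▒░··
··░▒░░▓··
··▓▒@▒≈··
··░▒▓▒▒··
··▓▓▓▓▓··
··▒▓▓░▒··
·········

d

·········
·········
·█░▒▒░░··
·░▒░░▓▒··
·▓▒▒@≈▒··
·░▒▓▒▒░··
·▓▓▓▓▓▒··
·▒▓▓░▒···
·········

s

·········
·█░▒▒░░··
·░▒░░▓▒··
·▓▒▒▒≈▒··
·░▒▓@▒░··
·▓▓▓▓▓▒··
·▒▓▓░▒░··
·········
·········

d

········█
█░▒▒░░··█
░▒░░▓▒▒·█
▓▒▒▒≈▒▒·█
░▒▓▒@░▒·█
▓▓▓▓▓▒█·█
▒▓▓░▒░≈·█
········█
········█

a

·········
·█░▒▒░░··
·░▒░░▓▒▒·
·▓▒▒▒≈▒▒·
·░▒▓@▒░▒·
·▓▓▓▓▓▒█·
·▒▓▓░▒░≈·
·········
·········

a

·········
··█░▒▒░░·
··░▒░░▓▒▒
··▓▒▒▒≈▒▒
··░▒@▒▒░▒
··▓▓▓▓▓▒█
··▒▓▓░▒░≈
·········
·········

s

··█░▒▒░░·
··░▒░░▓▒▒
··▓▒▒▒≈▒▒
··░▒▓▒▒░▒
··▓▓@▓▓▒█
··▒▓▓░▒░≈
··░▓▓▓▒··
·········
█████████

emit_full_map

█░▒▒░░·
░▒░░▓▒▒
▓▒▒▒≈▒▒
░▒▓▒▒░▒
▓▓@▓▓▒█
▒▓▓░▒░≈
░▓▓▓▒··

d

·█░▒▒░░··
·░▒░░▓▒▒·
·▓▒▒▒≈▒▒·
·░▒▓▒▒░▒·
·▓▓▓@▓▒█·
·▒▓▓░▒░≈·
·░▓▓▓▒▒··
·········
█████████

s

·░▒░░▓▒▒·
·▓▒▒▒≈▒▒·
·░▒▓▒▒░▒·
·▓▓▓▓▓▒█·
·▒▓▓@▒░≈·
·░▓▓▓▒▒··
··▓░▓▓░··
█████████
█████████

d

░▒░░▓▒▒·█
▓▒▒▒≈▒▒·█
░▒▓▒▒░▒·█
▓▓▓▓▓▒█·█
▒▓▓░@░≈·█
░▓▓▓▒▒▒·█
·▓░▓▓░≈·█
█████████
█████████

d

▒░░▓▒▒·██
▒▒▒≈▒▒·██
▒▓▒▒░▒▒██
▓▓▓▓▒█≈██
▓▓░▒@≈░██
▓▓▓▒▒▒███
▓░▓▓░≈░██
█████████
█████████

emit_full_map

█░▒▒░░··
░▒░░▓▒▒·
▓▒▒▒≈▒▒·
░▒▓▒▒░▒▒
▓▓▓▓▓▒█≈
▒▓▓░▒@≈░
░▓▓▓▒▒▒█
·▓░▓▓░≈░


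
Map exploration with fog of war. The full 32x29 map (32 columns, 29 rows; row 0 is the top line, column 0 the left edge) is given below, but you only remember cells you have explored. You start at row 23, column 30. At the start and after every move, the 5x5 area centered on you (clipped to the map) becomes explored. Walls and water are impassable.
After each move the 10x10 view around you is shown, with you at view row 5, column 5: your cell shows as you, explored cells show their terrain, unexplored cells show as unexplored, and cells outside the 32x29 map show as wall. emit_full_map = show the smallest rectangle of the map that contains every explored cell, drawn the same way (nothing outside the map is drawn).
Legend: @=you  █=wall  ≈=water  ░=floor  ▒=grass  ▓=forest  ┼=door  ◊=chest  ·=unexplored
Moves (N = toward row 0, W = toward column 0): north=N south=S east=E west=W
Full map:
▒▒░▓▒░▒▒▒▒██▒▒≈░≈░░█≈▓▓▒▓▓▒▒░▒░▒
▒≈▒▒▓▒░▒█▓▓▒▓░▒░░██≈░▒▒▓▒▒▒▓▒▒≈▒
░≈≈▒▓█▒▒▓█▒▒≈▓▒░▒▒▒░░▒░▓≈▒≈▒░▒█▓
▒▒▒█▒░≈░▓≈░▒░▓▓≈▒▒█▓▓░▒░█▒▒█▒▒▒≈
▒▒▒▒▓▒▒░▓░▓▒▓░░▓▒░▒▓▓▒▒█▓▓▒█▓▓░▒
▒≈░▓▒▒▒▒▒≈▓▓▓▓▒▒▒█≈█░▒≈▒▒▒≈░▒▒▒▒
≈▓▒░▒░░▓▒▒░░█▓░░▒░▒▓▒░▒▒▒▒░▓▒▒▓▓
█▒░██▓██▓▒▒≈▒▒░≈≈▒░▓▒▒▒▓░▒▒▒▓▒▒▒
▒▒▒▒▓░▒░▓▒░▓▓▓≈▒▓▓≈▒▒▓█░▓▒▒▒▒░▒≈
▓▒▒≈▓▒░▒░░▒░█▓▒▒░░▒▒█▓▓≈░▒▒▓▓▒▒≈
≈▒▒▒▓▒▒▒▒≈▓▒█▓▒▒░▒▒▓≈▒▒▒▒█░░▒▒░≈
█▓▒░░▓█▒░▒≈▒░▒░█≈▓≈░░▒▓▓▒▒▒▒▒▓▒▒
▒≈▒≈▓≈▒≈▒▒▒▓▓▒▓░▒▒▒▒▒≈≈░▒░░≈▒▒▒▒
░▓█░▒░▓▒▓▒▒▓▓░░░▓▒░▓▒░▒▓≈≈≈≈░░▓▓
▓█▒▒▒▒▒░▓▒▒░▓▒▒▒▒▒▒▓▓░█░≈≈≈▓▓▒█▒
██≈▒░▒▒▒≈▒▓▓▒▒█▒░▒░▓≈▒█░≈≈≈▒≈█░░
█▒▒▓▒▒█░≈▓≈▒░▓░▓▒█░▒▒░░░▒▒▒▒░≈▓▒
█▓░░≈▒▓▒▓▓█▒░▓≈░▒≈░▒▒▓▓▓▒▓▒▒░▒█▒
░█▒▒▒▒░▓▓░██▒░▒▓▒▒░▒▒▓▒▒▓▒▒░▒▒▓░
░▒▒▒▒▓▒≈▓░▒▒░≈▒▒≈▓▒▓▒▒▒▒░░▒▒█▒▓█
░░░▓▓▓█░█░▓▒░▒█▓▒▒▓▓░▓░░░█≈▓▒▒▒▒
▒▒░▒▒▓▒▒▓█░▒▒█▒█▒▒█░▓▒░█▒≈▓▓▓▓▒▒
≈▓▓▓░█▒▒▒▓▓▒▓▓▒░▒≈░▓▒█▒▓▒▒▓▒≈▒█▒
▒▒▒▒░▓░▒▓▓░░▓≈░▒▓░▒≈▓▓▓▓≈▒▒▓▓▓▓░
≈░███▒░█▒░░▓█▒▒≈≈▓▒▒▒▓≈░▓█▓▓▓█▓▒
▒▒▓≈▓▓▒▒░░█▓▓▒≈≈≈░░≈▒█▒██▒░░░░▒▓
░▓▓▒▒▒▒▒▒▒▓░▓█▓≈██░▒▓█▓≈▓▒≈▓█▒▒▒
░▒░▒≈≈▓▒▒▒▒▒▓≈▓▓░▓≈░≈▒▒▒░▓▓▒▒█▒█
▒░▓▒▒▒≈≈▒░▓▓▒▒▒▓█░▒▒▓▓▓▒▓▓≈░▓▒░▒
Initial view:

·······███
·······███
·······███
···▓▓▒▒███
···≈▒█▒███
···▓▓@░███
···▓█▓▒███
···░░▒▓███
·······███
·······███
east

······████
······████
······████
··▓▓▒▒████
··≈▒█▒████
··▓▓▓@████
··▓█▓▒████
··░░▒▓████
······████
······████

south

······████
······████
··▓▓▒▒████
··≈▒█▒████
··▓▓▓░████
··▓█▓@████
··░░▒▓████
···▒▒▒████
······████
······████

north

······████
······████
······████
··▓▓▒▒████
··≈▒█▒████
··▓▓▓@████
··▓█▓▒████
··░░▒▓████
···▒▒▒████
······████

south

······████
······████
··▓▓▒▒████
··≈▒█▒████
··▓▓▓░████
··▓█▓@████
··░░▒▓████
···▒▒▒████
······████
······████

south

······████
··▓▓▒▒████
··≈▒█▒████
··▓▓▓░████
··▓█▓▒████
··░░▒@████
···▒▒▒████
···█▒█████
······████
██████████

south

··▓▓▒▒████
··≈▒█▒████
··▓▓▓░████
··▓█▓▒████
··░░▒▓████
···▒▒@████
···█▒█████
···▒░▒████
██████████
██████████

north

······████
··▓▓▒▒████
··≈▒█▒████
··▓▓▓░████
··▓█▓▒████
··░░▒@████
···▒▒▒████
···█▒█████
···▒░▒████
██████████

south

··▓▓▒▒████
··≈▒█▒████
··▓▓▓░████
··▓█▓▒████
··░░▒▓████
···▒▒@████
···█▒█████
···▒░▒████
██████████
██████████

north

······████
··▓▓▒▒████
··≈▒█▒████
··▓▓▓░████
··▓█▓▒████
··░░▒@████
···▒▒▒████
···█▒█████
···▒░▒████
██████████

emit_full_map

▓▓▒▒
≈▒█▒
▓▓▓░
▓█▓▒
░░▒@
·▒▒▒
·█▒█
·▒░▒

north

······████
······████
··▓▓▒▒████
··≈▒█▒████
··▓▓▓░████
··▓█▓@████
··░░▒▓████
···▒▒▒████
···█▒█████
···▒░▒████


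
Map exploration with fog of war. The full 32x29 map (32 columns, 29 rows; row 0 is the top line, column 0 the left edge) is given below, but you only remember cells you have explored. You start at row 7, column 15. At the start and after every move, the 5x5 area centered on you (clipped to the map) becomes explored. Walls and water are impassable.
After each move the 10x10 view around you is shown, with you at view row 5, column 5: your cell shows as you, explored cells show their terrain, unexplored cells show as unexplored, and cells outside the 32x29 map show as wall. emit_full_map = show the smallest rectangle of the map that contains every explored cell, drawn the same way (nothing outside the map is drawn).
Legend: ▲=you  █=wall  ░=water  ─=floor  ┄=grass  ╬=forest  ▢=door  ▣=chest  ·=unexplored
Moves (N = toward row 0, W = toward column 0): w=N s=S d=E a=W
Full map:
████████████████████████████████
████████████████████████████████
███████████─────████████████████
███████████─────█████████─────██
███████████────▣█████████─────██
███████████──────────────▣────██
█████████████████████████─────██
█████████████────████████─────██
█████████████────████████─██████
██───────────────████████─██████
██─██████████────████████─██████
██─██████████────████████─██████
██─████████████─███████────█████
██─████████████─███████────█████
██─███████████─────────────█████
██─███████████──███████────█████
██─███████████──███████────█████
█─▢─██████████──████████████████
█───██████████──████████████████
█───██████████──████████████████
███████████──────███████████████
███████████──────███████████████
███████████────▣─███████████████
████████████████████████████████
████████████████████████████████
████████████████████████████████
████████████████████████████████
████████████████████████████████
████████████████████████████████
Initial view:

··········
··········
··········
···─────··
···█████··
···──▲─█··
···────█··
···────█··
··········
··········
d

··········
··········
··········
··──────··
··██████··
··───▲██··
··────██··
··────██··
··········
··········

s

··········
··········
··──────··
··██████··
··────██··
··───▲██··
··────██··
···───██··
··········
··········

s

··········
··──────··
··██████··
··────██··
··────██··
··───▲██··
···───██··
···───██··
··········
··········

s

··──────··
··██████··
··────██··
··────██··
··────██··
···──▲██··
···───██··
···█─███··
··········
··········

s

··██████··
··────██··
··────██··
··────██··
···───██··
···──▲██··
···█─███··
···█─███··
··········
··········

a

···██████·
···────██·
···────██·
···────██·
···────██·
···──▲─██·
···██─███·
···██─███·
··········
··········

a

····██████
····────██
····────██
···─────██
···█────██
···█─▲──██
···███─███
···███─███
··········
··········

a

·····█████
·····────█
·····────█
···──────█
···██────█
···██▲───█
···████─██
···████─██
··········
··········

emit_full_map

··──────
··██████
··────██
··────██
──────██
██────██
██▲───██
████─███
████─███

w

·····─────
·····█████
·····────█
···██────█
···──────█
···██▲───█
···██────█
···████─██
···████─██
··········

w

··········
·····─────
·····█████
···██────█
···██────█
···──▲───█
···██────█
···██────█
···████─██
···████─██

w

··········
··········
·····─────
···███████
···██────█
···██▲───█
···──────█
···██────█
···██────█
···████─██

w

··········
··········
··········
···───────
···███████
···██▲───█
···██────█
···──────█
···██────█
···██────█

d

··········
··········
··········
··────────
··████████
··██─▲──██
··██────██
··──────██
··██────██
··██────██

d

··········
··········
··········
·────────·
·████████·
·██──▲─██·
·██────██·
·──────██·
·██────██·
·██────██·

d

··········
··········
··········
────────··
████████··
██───▲██··
██────██··
──────██··
██────██··
██────██··

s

··········
··········
────────··
████████··
██────██··
██───▲██··
──────██··
██────██··
██────██··
████─███··

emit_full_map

────────
████████
██────██
██───▲██
──────██
██────██
██────██
████─███
████─███

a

··········
··········
·────────·
·████████·
·██────██·
·██──▲─██·
·──────██·
·██────██·
·██────██·
·████─███·

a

··········
··········
··────────
··████████
··██────██
··██─▲──██
··──────██
··██────██
··██────██
··████─███

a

··········
··········
···───────
···███████
···██────█
···██▲───█
···──────█
···██────█
···██────█
···████─██

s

··········
···───────
···███████
···██────█
···██────█
···──▲───█
···██────█
···██────█
···████─██
···████─██

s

···───────
···███████
···██────█
···██────█
···──────█
···██▲───█
···██────█
···████─██
···████─██
··········

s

···███████
···██────█
···██────█
···──────█
···██────█
···██▲───█
···████─██
···████─██
··········
··········

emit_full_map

────────
████████
██────██
██────██
──────██
██────██
██▲───██
████─███
████─███

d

··████████
··██────██
··██────██
··──────██
··██────██
··██─▲──██
··████─███
··████─███
··········
··········

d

·████████·
·██────██·
·██────██·
·──────██·
·██────██·
·██──▲─██·
·████─███·
·████─███·
··········
··········

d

████████··
██────██··
██────██··
──────██··
██────██··
██───▲██··
████─███··
████─███··
··········
··········

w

────────··
████████··
██────██··
██────██··
──────██··
██───▲██··
██────██··
████─███··
████─███··
··········

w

··········
────────··
████████··
██────██··
██────██··
─────▲██··
██────██··
██────██··
████─███··
████─███··

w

··········
··········
────────··
████████··
██────██··
██───▲██··
──────██··
██────██··
██────██··
████─███··

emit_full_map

────────
████████
██────██
██───▲██
──────██
██────██
██────██
████─███
████─███

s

··········
────────··
████████··
██────██··
██────██··
─────▲██··
██────██··
██────██··
████─███··
████─███··

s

────────··
████████··
██────██··
██────██··
──────██··
██───▲██··
██────██··
████─███··
████─███··
··········


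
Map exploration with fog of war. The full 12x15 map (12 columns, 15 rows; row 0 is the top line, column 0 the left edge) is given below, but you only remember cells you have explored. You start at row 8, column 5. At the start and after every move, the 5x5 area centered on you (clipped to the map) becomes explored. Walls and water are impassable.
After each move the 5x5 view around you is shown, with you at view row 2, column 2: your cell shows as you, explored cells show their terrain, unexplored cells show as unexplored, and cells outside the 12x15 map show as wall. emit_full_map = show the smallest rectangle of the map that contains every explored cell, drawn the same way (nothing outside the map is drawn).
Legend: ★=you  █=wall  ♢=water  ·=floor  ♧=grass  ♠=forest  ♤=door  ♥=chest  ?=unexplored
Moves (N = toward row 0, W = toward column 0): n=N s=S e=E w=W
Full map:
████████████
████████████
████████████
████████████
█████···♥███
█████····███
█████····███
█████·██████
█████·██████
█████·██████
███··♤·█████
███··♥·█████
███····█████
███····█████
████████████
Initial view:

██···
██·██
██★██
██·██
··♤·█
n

██···
██···
██★██
██·██
██·██

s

██···
██·██
██★██
██·██
··♤·█

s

██·██
██·██
██★██
··♤·█
··♥·█

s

██·██
██·██
··★·█
··♥·█
····█

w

███·█
███·█
█·★♤·
█··♥·
█····

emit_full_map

?██···
?██···
?██·██
███·██
███·██
█·★♤·█
█··♥·█
█····█

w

████·
████·
██★·♤
██··♥
██···

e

███·█
███·█
█·★♤·
█··♥·
█····

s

███·█
█··♤·
█·★♥·
█····
█····

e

██·██
··♤·█
··★·█
····█
····█

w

███·█
█··♤·
█·★♥·
█····
█····

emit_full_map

??██···
??██···
??██·██
████·██
████·██
██··♤·█
██·★♥·█
██····█
?█····█

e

██·██
··♤·█
··★·█
····█
····█

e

█·███
·♤·██
·♥★██
···██
···██

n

█·███
█·███
·♤★██
·♥·██
···██

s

█·███
·♤·██
·♥★██
···██
···██

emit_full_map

??██···?
??██···?
??██·██?
████·███
████·███
██··♤·██
██··♥★██
██····██
?█····██
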